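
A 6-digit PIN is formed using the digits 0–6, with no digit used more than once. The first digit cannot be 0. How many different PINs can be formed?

The first digit has 7−1 = 6 choices (anything except 0).
The remaining 5 digits are filled from the other 6 symbols without repetition: 6 × 5 × 4 × 3 × 2 = 720.
Total: 6 × 720 = 4320.

4320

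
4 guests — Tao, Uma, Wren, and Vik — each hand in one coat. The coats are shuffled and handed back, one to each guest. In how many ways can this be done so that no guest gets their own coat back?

This is the derangement count D_4: permutations of 4 items with no fixed point.
By inclusion–exclusion this is Σ_{j=0}^{4} (−1)^j C(4,j)·(4−j)!.
Computing: 24 − 24 + 12 − 4 + 1 = 9.

9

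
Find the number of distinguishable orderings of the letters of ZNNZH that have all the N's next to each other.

12

Treat the 2 copies of N as a single block. The multiset to arrange is then {NN, H, Z, Z}, 4 items in all.
That gives (4)!/(2!) = 12 arrangements.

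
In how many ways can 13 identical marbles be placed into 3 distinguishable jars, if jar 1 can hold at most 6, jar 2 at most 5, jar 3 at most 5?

10

Without the upper bounds there are C(15,2) = 105 ways to split 13 among 3 jars.
Subtract solutions that violate a single cap (substitute x_i' = x_i − (cap_i+1)): x_1 ≥ 7 gives C(8,2) = 28; x_2 ≥ 6 gives C(9,2) = 36; x_3 ≥ 6 gives C(9,2) = 36. Together 100.
Add back pairs where two caps are both exceeded: 1 + 1 + 3 = 5.
By inclusion–exclusion the count is 105 − 100 + 5 = 10.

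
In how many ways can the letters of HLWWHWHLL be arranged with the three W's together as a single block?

140

Treat the 3 copies of W as a single block. The multiset to arrange is then {WWW, H, H, H, L, L, L}, 7 items in all.
That gives (7)!/(3!·3!) = 140 arrangements.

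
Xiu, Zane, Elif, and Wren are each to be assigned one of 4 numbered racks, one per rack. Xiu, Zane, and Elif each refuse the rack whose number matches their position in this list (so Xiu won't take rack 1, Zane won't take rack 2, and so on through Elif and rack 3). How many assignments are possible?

11

Let Aᵢ (for i ∈ {1, 2, 3}) be the placements that put person i in their forbidden rack. Any j of these fix j positions, leaving (4−j)! ways to fill the rest, and there are C(3,j) ways to pick which j.
By inclusion–exclusion, the number of valid placements is Σ_{j=0}^{3} (−1)^j C(3,j)·(4−j)!.
Computing: 24 − 18 + 6 − 1 = 11.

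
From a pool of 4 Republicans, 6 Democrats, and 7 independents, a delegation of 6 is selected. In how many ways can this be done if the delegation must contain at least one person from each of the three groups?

Total 6-person selections from all 17: C(17,6) = 12376.
Subtract selections that omit an entire group: no Republicans → C(13,6) = 1716; no Democrats → C(11,6) = 462; no independents → C(10,6) = 210.
Add back selections omitting two groups (i.e. drawn from a single group): C(4,6) + C(6,6) + C(7,6) = 8.
By inclusion–exclusion: 12376 − 2388 + 8 = 9996.

9996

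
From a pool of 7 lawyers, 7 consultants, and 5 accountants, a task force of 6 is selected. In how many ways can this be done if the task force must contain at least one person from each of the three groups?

Unrestricted: C(19,6) = 27132 ways to pick any 6 of the 19.
Subtract selections that omit an entire group: no lawyers → C(12,6) = 924; no consultants → C(12,6) = 924; no accountants → C(14,6) = 3003.
Add back selections omitting two groups (i.e. drawn from a single group): C(7,6) + C(7,6) + C(5,6) = 14.
By inclusion–exclusion: 27132 − 4851 + 14 = 22295.

22295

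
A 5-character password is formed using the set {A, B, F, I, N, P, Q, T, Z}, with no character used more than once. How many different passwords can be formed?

This is a permutation of 5 out of 9: P(9,5) = 9!/4!.
9 × 8 × 7 × 6 × 5 = 15120.

15120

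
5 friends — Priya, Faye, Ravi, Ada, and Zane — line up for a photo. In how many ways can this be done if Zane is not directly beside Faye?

There are 5! = 120 arrangements in all. If Zane and Faye are adjacent, merging them into one block gives 2·(4)! = 48 arrangements.
Complementary counting: 120 − 48 = 72.

72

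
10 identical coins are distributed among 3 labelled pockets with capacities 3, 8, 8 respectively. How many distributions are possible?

32

By stars and bars, unrestricted non-negative solutions to x_1+…+x_3 = 10 number C(10+2,2) = 66.
Subtract solutions that violate a single cap (substitute x_i' = x_i − (cap_i+1)): x_1 ≥ 4 gives C(8,2) = 28; x_2 ≥ 9 gives C(3,2) = 3; x_3 ≥ 9 gives C(3,2) = 3. Together 34.
No two caps can be exceeded simultaneously, so the pair terms are all 0.
By inclusion–exclusion the count is 66 − 34 + 0 = 32.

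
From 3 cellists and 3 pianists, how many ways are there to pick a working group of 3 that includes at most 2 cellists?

19

Split by how many cellists are chosen (0 through 2).
Sum: C(3,0)·C(3,3) + C(3,1)·C(3,2) + C(3,2)·C(3,1) = 1 + 9 + 9 = 19.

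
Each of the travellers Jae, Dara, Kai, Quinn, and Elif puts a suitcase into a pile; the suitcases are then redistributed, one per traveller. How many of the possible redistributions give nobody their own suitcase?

44

Count assignments avoiding every fixed point. For any j of the 5 travellers fixed to their own suitcase, the other 5−j can be arranged in (5−j)! ways.
By inclusion–exclusion this is Σ_{j=0}^{5} (−1)^j C(5,j)·(5−j)!.
Computing: 120 − 120 + 60 − 20 + 5 − 1 = 44.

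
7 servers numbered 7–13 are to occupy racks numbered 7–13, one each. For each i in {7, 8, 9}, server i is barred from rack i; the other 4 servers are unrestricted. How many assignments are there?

Let Aᵢ (for i ∈ {7, 8, 9}) be the placements that put server i in its forbidden rack. Any j of these fix j positions, leaving (7−j)! ways to fill the rest, and there are C(3,j) ways to pick which j.
By inclusion–exclusion, the number of valid placements is Σ_{j=0}^{3} (−1)^j C(3,j)·(7−j)!.
Computing: 5040 − 2160 + 360 − 24 = 3216.

3216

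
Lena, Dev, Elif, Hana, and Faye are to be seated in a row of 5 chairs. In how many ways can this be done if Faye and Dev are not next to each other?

There are 5! = 120 arrangements in all. If Faye and Dev are adjacent, merging them into one block gives 2·(4)! = 48 arrangements.
Complementary counting: 120 − 48 = 72.

72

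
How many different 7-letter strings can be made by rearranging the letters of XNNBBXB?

210

XNNBBXB has 7 letters with B appearing 3 times, N appearing twice, and X appearing twice.
Dividing 7! = 5040 by 3!·2!·2! = 24 for the repeated letters gives 210.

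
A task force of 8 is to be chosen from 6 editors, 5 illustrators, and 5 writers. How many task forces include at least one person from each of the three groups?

12495

With no constraint there are C(16,8) = 12870 possible selections.
Subtract selections that omit an entire group: no editors → C(10,8) = 45; no illustrators → C(11,8) = 165; no writers → C(11,8) = 165.
Add back selections omitting two groups (i.e. drawn from a single group): C(6,8) + C(5,8) + C(5,8) = 0.
By inclusion–exclusion: 12870 − 375 + 0 = 12495.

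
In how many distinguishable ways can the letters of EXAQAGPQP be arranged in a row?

45360

The 9 letters of EXAQAGPQP have repeats: A appearing twice, P appearing twice, and Q appearing twice.
The number of distinct arrangements is 9!/(2!·2!·2!) = 362880/8 = 45360.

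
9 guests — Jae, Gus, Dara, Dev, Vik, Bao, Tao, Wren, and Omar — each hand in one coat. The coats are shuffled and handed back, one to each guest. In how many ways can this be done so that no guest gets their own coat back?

133496

Let Aᵢ be the assignments in which guest i gets their own coat. We want the size of the complement of A₁∪…∪A_9.
By inclusion–exclusion this is Σ_{j=0}^{9} (−1)^j C(9,j)·(9−j)!.
Computing: 362880 − 362880 + 181440 − 60480 + 15120 − 3024 + 504 − 72 + 9 − 1 = 133496.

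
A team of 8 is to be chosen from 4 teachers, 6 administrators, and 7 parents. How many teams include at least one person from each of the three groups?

22813

Total 8-person selections from all 17: C(17,8) = 24310.
Selections missing a whole group: no teachers → C(13,8) = 1287; no administrators → C(11,8) = 165; no parents → C(10,8) = 45.
Add back selections omitting two groups (i.e. drawn from a single group): C(4,8) + C(6,8) + C(7,8) = 0.
By inclusion–exclusion: 24310 − 1497 + 0 = 22813.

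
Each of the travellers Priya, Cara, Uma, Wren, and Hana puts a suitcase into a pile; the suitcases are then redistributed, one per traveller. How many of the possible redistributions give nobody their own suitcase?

44

Count assignments avoiding every fixed point. For any j of the 5 travellers fixed to their own suitcase, the other 5−j can be arranged in (5−j)! ways.
By inclusion–exclusion this is Σ_{j=0}^{5} (−1)^j C(5,j)·(5−j)!.
Computing: 120 − 120 + 60 − 20 + 5 − 1 = 44.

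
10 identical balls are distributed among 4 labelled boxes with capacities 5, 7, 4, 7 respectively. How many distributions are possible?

Without the upper bounds there are C(13,3) = 286 ways to split 10 among 4 boxes.
Subtract solutions that violate a single cap (substitute x_i' = x_i − (cap_i+1)): x_1 ≥ 6 gives C(7,3) = 35; x_2 ≥ 8 gives C(5,3) = 10; x_3 ≥ 5 gives C(8,3) = 56; x_4 ≥ 8 gives C(5,3) = 10. Together 111.
No two caps can be exceeded simultaneously, so the pair terms are all 0.
By inclusion–exclusion the count is 286 − 111 + 0 = 175.

175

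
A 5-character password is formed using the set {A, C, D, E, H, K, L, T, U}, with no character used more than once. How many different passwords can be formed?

15120

Choose and order 5 of the 9 symbols: the first character has 9 options, the next 8, and so on down to 5.
9 × 8 × 7 × 6 × 5 = 15120.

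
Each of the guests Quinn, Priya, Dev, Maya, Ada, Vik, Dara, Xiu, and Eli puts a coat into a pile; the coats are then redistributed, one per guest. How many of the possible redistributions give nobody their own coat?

133496

Count assignments avoiding every fixed point. For any j of the 9 guests fixed to their own coat, the other 9−j can be arranged in (9−j)! ways.
By inclusion–exclusion this is Σ_{j=0}^{9} (−1)^j C(9,j)·(9−j)!.
Computing: 362880 − 362880 + 181440 − 60480 + 15120 − 3024 + 504 − 72 + 9 − 1 = 133496.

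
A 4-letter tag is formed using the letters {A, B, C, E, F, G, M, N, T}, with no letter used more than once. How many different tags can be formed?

With no repetition, fill the 4 letters in order: 9 choices, then 8, down to 6.
9 × 8 × 7 × 6 = 3024.

3024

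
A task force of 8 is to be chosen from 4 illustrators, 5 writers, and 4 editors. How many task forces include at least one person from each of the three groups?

1268

With no constraint there are C(13,8) = 1287 possible selections.
Selections missing a whole group: no illustrators → C(9,8) = 9; no writers → C(8,8) = 1; no editors → C(9,8) = 9.
Add back selections omitting two groups (i.e. drawn from a single group): C(4,8) + C(5,8) + C(4,8) = 0.
By inclusion–exclusion: 1287 − 19 + 0 = 1268.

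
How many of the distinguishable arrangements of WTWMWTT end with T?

With the last slot taken by T, it remains to arrange the other 6 letters (WWMWTT).
Those 6 letters have T appearing twice and W appearing 3 times, giving (6)!/(3!·2!) = 60.

60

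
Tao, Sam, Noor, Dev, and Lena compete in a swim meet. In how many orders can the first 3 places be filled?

There are 5 choices for 1st place, 4 for 2nd, and 3 for 3rd.
That gives 5 × 4 × 3 = 60.

60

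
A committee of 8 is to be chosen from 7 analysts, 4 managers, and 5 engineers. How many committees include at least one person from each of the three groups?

12201

With no constraint there are C(16,8) = 12870 possible selections.
Selections missing a whole group: no analysts → C(9,8) = 9; no managers → C(12,8) = 495; no engineers → C(11,8) = 165.
Add back selections omitting two groups (i.e. drawn from a single group): C(7,8) + C(4,8) + C(5,8) = 0.
By inclusion–exclusion: 12870 − 669 + 0 = 12201.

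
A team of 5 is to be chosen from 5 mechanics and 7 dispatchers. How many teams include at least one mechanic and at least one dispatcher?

770

With no constraint there are C(12,5) = 792 possible selections.
Subtract selections that omit an entire group: no mechanics → C(7,5) = 21; no dispatchers → C(5,5) = 1.
Both groups omitted at once is impossible, so 792 − 22 = 770.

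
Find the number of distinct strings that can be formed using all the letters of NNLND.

The 5 letters of NNLND have repeats: N appearing 3 times.
Dividing 5! = 120 by 3! = 6 for the repeated letters gives 20.

20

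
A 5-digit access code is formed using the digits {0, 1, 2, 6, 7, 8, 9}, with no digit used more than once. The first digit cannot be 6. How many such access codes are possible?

The first digit has 7−1 = 6 choices (anything except 6).
The remaining 4 digits are filled from the other 6 symbols without repetition: 6 × 5 × 4 × 3 = 360.
Total: 6 × 360 = 2160.

2160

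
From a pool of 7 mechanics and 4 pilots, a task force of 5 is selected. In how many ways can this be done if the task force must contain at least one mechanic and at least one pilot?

With no constraint there are C(11,5) = 462 possible selections.
Selections missing a whole group: no mechanics → C(4,5) = 0; no pilots → C(7,5) = 21.
Both groups omitted at once is impossible, so 462 − 21 = 441.

441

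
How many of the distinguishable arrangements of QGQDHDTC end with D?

2520

Fix D in the last position and arrange the remaining 7 letters.
Those 7 letters have Q appearing twice, giving (7)!/(2!) = 2520.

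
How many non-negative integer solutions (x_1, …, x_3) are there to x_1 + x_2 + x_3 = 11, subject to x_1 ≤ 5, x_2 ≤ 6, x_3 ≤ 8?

Without the upper bounds there are C(13,2) = 78 ways to split 11 among 3 variables.
Subtract solutions that violate a single cap (substitute x_i' = x_i − (cap_i+1)): x_1 ≥ 6 gives C(7,2) = 21; x_2 ≥ 7 gives C(6,2) = 15; x_3 ≥ 9 gives C(4,2) = 6. Together 42.
No two caps can be exceeded simultaneously, so the pair terms are all 0.
By inclusion–exclusion the count is 78 − 42 + 0 = 36.

36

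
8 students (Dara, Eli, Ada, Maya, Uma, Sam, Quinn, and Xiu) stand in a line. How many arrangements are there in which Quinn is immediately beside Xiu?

Place the 6 others and the Quinn-Xiu pair as 7 objects in a line; the pair has 2 internal arrangements.
So the count is 2·(7)! = 10080.

10080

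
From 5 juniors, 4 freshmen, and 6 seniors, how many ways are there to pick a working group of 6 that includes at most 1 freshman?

Split by how many freshmen are chosen (0 through 1).
Sum: C(4,0)·C(11,6) + C(4,1)·C(11,5) = 462 + 1848 = 2310.

2310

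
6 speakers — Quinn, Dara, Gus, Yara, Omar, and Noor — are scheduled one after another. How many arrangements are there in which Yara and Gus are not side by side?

480

There are 6! = 720 arrangements in all. If Yara and Gus are adjacent, merging them into one block gives 2·(5)! = 240 arrangements.
Complementary counting: 720 − 240 = 480.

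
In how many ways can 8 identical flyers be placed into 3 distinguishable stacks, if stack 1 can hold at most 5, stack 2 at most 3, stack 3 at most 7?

23

By stars and bars, unrestricted non-negative solutions to x_1+…+x_3 = 8 number C(8+2,2) = 45.
Subtract solutions that violate a single cap (substitute x_i' = x_i − (cap_i+1)): x_1 ≥ 6 gives C(4,2) = 6; x_2 ≥ 4 gives C(6,2) = 15; x_3 ≥ 8 gives C(2,2) = 1. Together 22.
No two caps can be exceeded simultaneously, so the pair terms are all 0.
By inclusion–exclusion the count is 45 − 22 + 0 = 23.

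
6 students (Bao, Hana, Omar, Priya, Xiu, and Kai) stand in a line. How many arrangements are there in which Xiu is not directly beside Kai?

Of the 6! = 720 arrangements, those with Xiu and Kai adjacent number 2 × 5! = 240 (treat the pair as a block with 2 internal orders).
Complementary counting: 720 − 240 = 480.

480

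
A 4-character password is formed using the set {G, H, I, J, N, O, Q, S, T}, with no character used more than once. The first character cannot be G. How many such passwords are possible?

The first character has 9−1 = 8 choices (anything except G).
The remaining 3 characters are filled from the other 8 symbols without repetition: 8 × 7 × 6 = 336.
Total: 8 × 336 = 2688.

2688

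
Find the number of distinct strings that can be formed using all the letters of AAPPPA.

Letter multiplicities in AAPPPA: A×3, P×3.
So there are 6! / (3!·3!) = 20 distinguishable arrangements.

20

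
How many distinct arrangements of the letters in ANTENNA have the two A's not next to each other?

300

There are 7!/(3!·2!) = 420 arrangements of ANTENNA in total.
If the two A's are adjacent, glue them into one block, leaving 6 items to arrange: (6)!/(3!) = 120 ways.
Hence 420 − 120 = 300.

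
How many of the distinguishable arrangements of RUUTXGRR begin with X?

With the first slot taken by X, it remains to arrange the other 7 letters (RUUTGRR).
Those 7 letters have R appearing 3 times and U appearing twice, giving (7)!/(3!·2!) = 420.

420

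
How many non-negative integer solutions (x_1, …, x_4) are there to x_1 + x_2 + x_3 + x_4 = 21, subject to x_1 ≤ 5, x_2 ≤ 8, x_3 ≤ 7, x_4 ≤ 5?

Ignoring the caps, the number of non-negative solutions to x_1+…+x_4 = 21 is C(24,3) = 2024.
Subtract solutions that violate a single cap (substitute x_i' = x_i − (cap_i+1)): x_1 ≥ 6 gives C(18,3) = 816; x_2 ≥ 9 gives C(15,3) = 455; x_3 ≥ 8 gives C(16,3) = 560; x_4 ≥ 6 gives C(18,3) = 816. Together 2647.
Add back pairs where two caps are both exceeded: 84 + 120 + 220 + 35 + 84 + 120 = 663.
Subtract triples: 0 + 1 + 4 + 0 = 5.
By inclusion–exclusion the count is 2024 − 2647 + 663 − 5 = 35.

35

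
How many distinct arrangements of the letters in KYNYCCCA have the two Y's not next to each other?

There are 8!/(3!·2!) = 3360 arrangements of KYNYCCCA in total.
If the two Y's are adjacent, glue them into one block, leaving 7 items to arrange: (7)!/(3!) = 840 ways.
Subtracting, 3360 − 840 = 2520 arrangements keep the Y's apart.

2520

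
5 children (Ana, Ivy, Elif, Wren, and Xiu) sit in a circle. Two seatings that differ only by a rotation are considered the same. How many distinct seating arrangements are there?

24

Fix one person's seat to break rotational symmetry; the remaining 4 people can be arranged in (4)! = 24 ways.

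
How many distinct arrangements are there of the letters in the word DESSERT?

Letter multiplicities in DESSERT: D×1, E×2, R×1, S×2, T×1.
Dividing 7! = 5040 by 2!·2! = 4 for the repeated letters gives 1260.

1260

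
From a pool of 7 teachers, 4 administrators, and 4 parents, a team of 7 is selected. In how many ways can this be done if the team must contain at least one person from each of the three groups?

5768

Total 7-person selections from all 15: C(15,7) = 6435.
Subtract selections that omit an entire group: no teachers → C(8,7) = 8; no administrators → C(11,7) = 330; no parents → C(11,7) = 330.
Add back selections omitting two groups (i.e. drawn from a single group): C(7,7) + C(4,7) + C(4,7) = 1.
By inclusion–exclusion: 6435 − 668 + 1 = 5768.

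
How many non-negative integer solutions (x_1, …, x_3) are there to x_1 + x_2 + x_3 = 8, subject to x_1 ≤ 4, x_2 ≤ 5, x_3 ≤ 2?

9

By stars and bars, unrestricted non-negative solutions to x_1+…+x_3 = 8 number C(8+2,2) = 45.
Subtract solutions that violate a single cap (substitute x_i' = x_i − (cap_i+1)): x_1 ≥ 5 gives C(5,2) = 10; x_2 ≥ 6 gives C(4,2) = 6; x_3 ≥ 3 gives C(7,2) = 21. Together 37.
Add back pairs where two caps are both exceeded: 0 + 1 + 0 = 1.
By inclusion–exclusion the count is 45 − 37 + 1 = 9.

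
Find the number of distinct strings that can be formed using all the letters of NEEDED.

60

NEEDED has 6 letters with D appearing twice and E appearing 3 times.
Dividing 6! = 720 by 3!·2! = 12 for the repeated letters gives 60.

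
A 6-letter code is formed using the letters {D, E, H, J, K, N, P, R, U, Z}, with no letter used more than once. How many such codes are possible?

151200

Choose and order 6 of the 10 symbols: the first letter has 10 options, the next 9, and so on down to 5.
10 × 9 × 8 × 7 × 6 × 5 = 151200.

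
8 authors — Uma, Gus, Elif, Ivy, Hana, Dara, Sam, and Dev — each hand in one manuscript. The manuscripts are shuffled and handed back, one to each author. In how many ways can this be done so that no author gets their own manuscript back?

14833

This is the derangement count D_8: permutations of 8 items with no fixed point.
By inclusion–exclusion this is Σ_{j=0}^{8} (−1)^j C(8,j)·(8−j)!.
Computing: 40320 − 40320 + 20160 − 6720 + 1680 − 336 + 56 − 8 + 1 = 14833.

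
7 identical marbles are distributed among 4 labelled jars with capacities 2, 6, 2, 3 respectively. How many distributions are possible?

Without the upper bounds there are C(10,3) = 120 ways to split 7 among 4 jars.
Subtract solutions that violate a single cap (substitute x_i' = x_i − (cap_i+1)): x_1 ≥ 3 gives C(7,3) = 35; x_2 ≥ 7 gives C(3,3) = 1; x_3 ≥ 3 gives C(7,3) = 35; x_4 ≥ 4 gives C(6,3) = 20. Together 91.
Add back pairs where two caps are both exceeded: 0 + 4 + 1 + 0 + 0 + 1 = 6.
By inclusion–exclusion the count is 120 − 91 + 6 = 35.

35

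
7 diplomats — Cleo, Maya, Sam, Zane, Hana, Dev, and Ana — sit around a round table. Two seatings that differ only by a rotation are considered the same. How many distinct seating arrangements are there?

Fix one person's seat to break rotational symmetry; the remaining 6 people can be arranged in (6)! = 720 ways.

720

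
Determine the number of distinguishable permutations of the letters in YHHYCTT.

The 7 letters of YHHYCTT have repeats: H appearing twice, T appearing twice, and Y appearing twice.
Dividing 7! = 5040 by 2!·2!·2! = 8 for the repeated letters gives 630.

630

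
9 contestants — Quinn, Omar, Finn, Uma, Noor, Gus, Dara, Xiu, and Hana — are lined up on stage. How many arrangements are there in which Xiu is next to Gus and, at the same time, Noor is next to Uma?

Treat {Xiu,Gus} as one block (2 orders) and {Noor,Uma} as another (2 orders).
That leaves 7 units to arrange: 2 × 2 × 7! = 4 × 5040 = 20160.

20160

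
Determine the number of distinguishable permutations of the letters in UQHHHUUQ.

560

UQHHHUUQ has 8 letters with H appearing 3 times, Q appearing twice, and U appearing 3 times.
Dividing 8! = 40320 by 3!·3!·2! = 72 for the repeated letters gives 560.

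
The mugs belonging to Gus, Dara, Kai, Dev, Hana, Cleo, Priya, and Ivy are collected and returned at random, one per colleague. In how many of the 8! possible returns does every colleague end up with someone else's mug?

Count assignments avoiding every fixed point. For any j of the 8 colleagues fixed to their own mug, the other 8−j can be arranged in (8−j)! ways.
By inclusion–exclusion this is Σ_{j=0}^{8} (−1)^j C(8,j)·(8−j)!.
Computing: 40320 − 40320 + 20160 − 6720 + 1680 − 336 + 56 − 8 + 1 = 14833.

14833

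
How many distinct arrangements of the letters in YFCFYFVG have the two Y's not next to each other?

There are 8!/(3!·2!) = 3360 arrangements of YFCFYFVG in total.
If the two Y's are adjacent, glue them into one block, leaving 7 items to arrange: (7)!/(3!) = 840 ways.
Hence 3360 − 840 = 2520.

2520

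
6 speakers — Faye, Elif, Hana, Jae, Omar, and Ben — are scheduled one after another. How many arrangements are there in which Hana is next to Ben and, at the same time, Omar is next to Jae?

Treat {Hana,Ben} as one block (2 orders) and {Omar,Jae} as another (2 orders).
That leaves 4 units to arrange: 2 × 2 × 4! = 4 × 24 = 96.

96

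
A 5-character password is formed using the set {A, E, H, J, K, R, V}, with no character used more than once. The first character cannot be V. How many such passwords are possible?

The first character has 7−1 = 6 choices (anything except V).
The remaining 4 characters are filled from the other 6 symbols without repetition: 6 × 5 × 4 × 3 = 360.
Total: 6 × 360 = 2160.

2160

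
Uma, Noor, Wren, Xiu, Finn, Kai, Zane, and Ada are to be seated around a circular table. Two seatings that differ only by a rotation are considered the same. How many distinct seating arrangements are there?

5040

Fix one person's seat to break rotational symmetry; the remaining 7 people can be arranged in (7)! = 5040 ways.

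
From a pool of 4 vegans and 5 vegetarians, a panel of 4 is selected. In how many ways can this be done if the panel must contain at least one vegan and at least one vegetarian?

120

With no constraint there are C(9,4) = 126 possible selections.
Selections missing a whole group: no vegans → C(5,4) = 5; no vegetarians → C(4,4) = 1.
Both groups omitted at once is impossible, so 126 − 6 = 120.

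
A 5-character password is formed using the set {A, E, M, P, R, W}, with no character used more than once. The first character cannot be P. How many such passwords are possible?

600

The first character has 6−1 = 5 choices (anything except P).
The remaining 4 characters are filled from the other 5 symbols without repetition: 5 × 4 × 3 × 2 = 120.
Total: 5 × 120 = 600.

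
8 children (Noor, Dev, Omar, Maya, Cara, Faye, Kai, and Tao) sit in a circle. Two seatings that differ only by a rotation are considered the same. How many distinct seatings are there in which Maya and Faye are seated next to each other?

Glue Maya and Faye into a block (2 internal orders). Seating 7 units around a circle gives (6)! arrangements.
So 2 × (6)! = 2 × 720 = 1440.

1440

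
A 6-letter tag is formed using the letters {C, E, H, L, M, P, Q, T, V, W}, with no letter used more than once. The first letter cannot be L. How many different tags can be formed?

136080

The first letter has 10−1 = 9 choices (anything except L).
The remaining 5 letters are filled from the other 9 symbols without repetition: 9 × 8 × 7 × 6 × 5 = 15120.
Total: 9 × 15120 = 136080.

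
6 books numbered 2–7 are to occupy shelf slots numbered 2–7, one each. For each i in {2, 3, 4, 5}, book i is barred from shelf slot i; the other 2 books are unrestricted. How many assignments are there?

362

Let Aᵢ (for 2 ≤ i ≤ 5) be the placements that put book i in its forbidden shelf slot. Any j of these fix j positions, leaving (6−j)! ways to fill the rest, and there are C(4,j) ways to pick which j.
By inclusion–exclusion, the number of valid placements is Σ_{j=0}^{4} (−1)^j C(4,j)·(6−j)!.
Computing: 720 − 480 + 144 − 24 + 2 = 362.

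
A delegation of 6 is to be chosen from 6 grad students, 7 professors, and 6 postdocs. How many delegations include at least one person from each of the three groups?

22785

With no constraint there are C(19,6) = 27132 possible selections.
Selections missing a whole group: no grad students → C(13,6) = 1716; no professors → C(12,6) = 924; no postdocs → C(13,6) = 1716.
Add back selections omitting two groups (i.e. drawn from a single group): C(6,6) + C(7,6) + C(6,6) = 9.
By inclusion–exclusion: 27132 − 4356 + 9 = 22785.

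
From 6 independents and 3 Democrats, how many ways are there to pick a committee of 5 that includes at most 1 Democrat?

Split by how many Democrats are chosen (0 through 1).
Sum: C(3,0)·C(6,5) + C(3,1)·C(6,4) = 6 + 45 = 51.

51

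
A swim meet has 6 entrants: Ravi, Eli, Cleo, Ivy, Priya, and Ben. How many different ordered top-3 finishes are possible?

120

There are 6 choices for 1st place, 5 for 2nd, and 4 for 3rd.
That gives 6 × 5 × 4 = 120.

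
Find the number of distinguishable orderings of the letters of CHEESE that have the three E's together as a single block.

Treat the 3 copies of E as a single block. The multiset to arrange is then {EEE, C, H, S}, 4 items in all.
All 4 items are distinct, so there are (4)! = 24 arrangements.

24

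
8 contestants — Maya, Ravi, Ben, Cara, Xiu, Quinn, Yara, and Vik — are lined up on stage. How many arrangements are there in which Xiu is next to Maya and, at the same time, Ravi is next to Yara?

2880

Treat {Xiu,Maya} as one block (2 orders) and {Ravi,Yara} as another (2 orders).
That leaves 6 units to arrange: 2 × 2 × 6! = 4 × 720 = 2880.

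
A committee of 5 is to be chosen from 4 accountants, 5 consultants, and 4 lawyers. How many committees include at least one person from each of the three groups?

Total 5-person selections from all 13: C(13,5) = 1287.
Subtract selections that omit an entire group: no accountants → C(9,5) = 126; no consultants → C(8,5) = 56; no lawyers → C(9,5) = 126.
Add back selections omitting two groups (i.e. drawn from a single group): C(4,5) + C(5,5) + C(4,5) = 1.
By inclusion–exclusion: 1287 − 308 + 1 = 980.

980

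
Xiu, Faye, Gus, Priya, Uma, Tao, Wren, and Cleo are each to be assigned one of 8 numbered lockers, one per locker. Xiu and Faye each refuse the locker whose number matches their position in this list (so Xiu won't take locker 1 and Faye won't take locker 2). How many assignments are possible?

Let Aᵢ (for i ∈ {1, 2}) be the placements that put person i in their forbidden locker. Any j of these fix j positions, leaving (8−j)! ways to fill the rest, and there are C(2,j) ways to pick which j.
By inclusion–exclusion, the number of valid placements is Σ_{j=0}^{2} (−1)^j C(2,j)·(8−j)!.
Computing: 40320 − 10080 + 720 = 30960.

30960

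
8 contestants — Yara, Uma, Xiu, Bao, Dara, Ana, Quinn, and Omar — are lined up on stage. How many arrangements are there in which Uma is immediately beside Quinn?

10080

Treat {Uma, Quinn} as a single unit. There are 7 units to order, and the pair itself can be ordered 2 ways.
That gives 2 × 7! = 2 × 5040 = 10080.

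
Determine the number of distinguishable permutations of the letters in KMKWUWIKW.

Letter multiplicities in KMKWUWIKW: I×1, K×3, M×1, U×1, W×3.
So there are 9! / (3!·3!) = 10080 distinguishable arrangements.

10080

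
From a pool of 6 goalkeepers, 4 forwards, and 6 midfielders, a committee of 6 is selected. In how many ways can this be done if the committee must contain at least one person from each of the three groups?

6666

With no constraint there are C(16,6) = 8008 possible selections.
Subtract selections that omit an entire group: no goalkeepers → C(10,6) = 210; no forwards → C(12,6) = 924; no midfielders → C(10,6) = 210.
Add back selections omitting two groups (i.e. drawn from a single group): C(6,6) + C(4,6) + C(6,6) = 2.
By inclusion–exclusion: 8008 − 1344 + 2 = 6666.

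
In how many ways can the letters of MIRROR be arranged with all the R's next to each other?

Treat the 3 copies of R as a single block. The multiset to arrange is then {RRR, I, M, O}, 4 items in all.
All 4 items are distinct, so there are (4)! = 24 arrangements.

24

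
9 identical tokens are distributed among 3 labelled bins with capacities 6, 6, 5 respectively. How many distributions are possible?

33

Without the upper bounds there are C(11,2) = 55 ways to split 9 among 3 bins.
Subtract solutions that violate a single cap (substitute x_i' = x_i − (cap_i+1)): x_1 ≥ 7 gives C(4,2) = 6; x_2 ≥ 7 gives C(4,2) = 6; x_3 ≥ 6 gives C(5,2) = 10. Together 22.
No two caps can be exceeded simultaneously, so the pair terms are all 0.
By inclusion–exclusion the count is 55 − 22 + 0 = 33.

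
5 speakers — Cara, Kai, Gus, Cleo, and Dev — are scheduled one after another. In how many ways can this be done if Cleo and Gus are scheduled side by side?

48

Glue Cleo and Gus into one block (2 internal orders), leaving 4 units to arrange in a row.
So the count is 2·(4)! = 48.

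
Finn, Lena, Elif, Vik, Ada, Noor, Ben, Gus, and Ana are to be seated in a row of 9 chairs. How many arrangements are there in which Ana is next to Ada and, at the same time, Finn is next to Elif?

Treat {Ana,Ada} as one block (2 orders) and {Finn,Elif} as another (2 orders).
That leaves 7 units to arrange: 2 × 2 × 7! = 4 × 5040 = 20160.

20160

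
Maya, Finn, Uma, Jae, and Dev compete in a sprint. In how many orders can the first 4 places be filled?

This is an ordered selection of 4 from 5: P(5,4).
That gives 5 × 4 × 3 × 2 = 120.

120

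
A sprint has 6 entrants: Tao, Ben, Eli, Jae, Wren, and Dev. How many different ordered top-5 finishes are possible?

This is an ordered selection of 5 from 6: P(6,5).
That gives 6 × 5 × 4 × 3 × 2 = 720.

720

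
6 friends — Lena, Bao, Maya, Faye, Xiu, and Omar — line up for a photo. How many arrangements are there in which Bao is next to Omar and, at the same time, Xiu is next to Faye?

Treat {Bao,Omar} as one block (2 orders) and {Xiu,Faye} as another (2 orders).
That leaves 4 units to arrange: 2 × 2 × 4! = 4 × 24 = 96.

96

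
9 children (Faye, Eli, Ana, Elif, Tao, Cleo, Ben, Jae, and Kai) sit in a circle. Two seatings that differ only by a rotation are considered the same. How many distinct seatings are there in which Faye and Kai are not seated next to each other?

30240

Without the restriction there are (8)! = 40320 seatings.
Those with Faye next to Kai: fuse the pair into one unit and seat 8 units around a circle — 2·(7)! = 10080.
Subtracting, 40320 − 10080 = 30240.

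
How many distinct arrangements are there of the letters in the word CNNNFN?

The 6 letters of CNNNFN have repeats: N appearing 4 times.
So there are 6! / (4!) = 30 distinguishable arrangements.

30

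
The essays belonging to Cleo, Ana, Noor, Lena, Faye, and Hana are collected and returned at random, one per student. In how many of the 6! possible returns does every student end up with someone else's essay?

265

Count assignments avoiding every fixed point. For any j of the 6 students fixed to their own essay, the other 6−j can be arranged in (6−j)! ways.
By inclusion–exclusion this is Σ_{j=0}^{6} (−1)^j C(6,j)·(6−j)!.
Computing: 720 − 720 + 360 − 120 + 30 − 6 + 1 = 265.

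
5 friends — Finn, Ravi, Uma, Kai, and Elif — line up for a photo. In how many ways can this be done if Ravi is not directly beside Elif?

72

Of the 5! = 120 arrangements, those with Ravi and Elif adjacent number 2 × 4! = 48 (treat the pair as a block with 2 internal orders).
So 120 − 48 = 72 arrangements keep them apart.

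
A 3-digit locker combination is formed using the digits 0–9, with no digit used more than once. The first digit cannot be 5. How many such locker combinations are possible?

The first digit has 10−1 = 9 choices (anything except 5).
The remaining 2 digits are filled from the other 9 symbols without repetition: 9 × 8 = 72.
Total: 9 × 72 = 648.

648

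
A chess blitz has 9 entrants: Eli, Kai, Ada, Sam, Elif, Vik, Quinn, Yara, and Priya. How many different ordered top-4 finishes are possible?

This is an ordered selection of 4 from 9: P(9,4).
That gives 9 × 8 × 7 × 6 = 3024.

3024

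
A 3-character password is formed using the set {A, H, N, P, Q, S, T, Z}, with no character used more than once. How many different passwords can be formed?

336

This is a permutation of 3 out of 8: P(8,3) = 8!/5!.
8 × 7 × 6 = 336.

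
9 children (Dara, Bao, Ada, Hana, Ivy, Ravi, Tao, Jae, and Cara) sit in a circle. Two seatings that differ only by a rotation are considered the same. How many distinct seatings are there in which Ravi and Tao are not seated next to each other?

All circular seatings of 9 people number (8)! = 40320.
Those with Ravi next to Tao: fuse the pair into one unit and seat 8 units around a circle — 2·(7)! = 10080.
Subtracting, 40320 − 10080 = 30240.

30240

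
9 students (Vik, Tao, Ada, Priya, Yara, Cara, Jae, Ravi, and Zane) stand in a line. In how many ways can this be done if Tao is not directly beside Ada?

282240

There are 9! = 362880 arrangements in all. If Tao and Ada are adjacent, merging them into one block gives 2·(8)! = 80640 arrangements.
Complementary counting: 362880 − 80640 = 282240.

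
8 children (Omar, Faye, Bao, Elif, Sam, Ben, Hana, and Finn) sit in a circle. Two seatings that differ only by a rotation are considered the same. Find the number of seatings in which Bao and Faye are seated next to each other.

Treat {Bao, Faye} as one unit (2 internal orders) and seat the resulting 7 units around the table: (6)! circular arrangements.
So 2 × (6)! = 2 × 720 = 1440.

1440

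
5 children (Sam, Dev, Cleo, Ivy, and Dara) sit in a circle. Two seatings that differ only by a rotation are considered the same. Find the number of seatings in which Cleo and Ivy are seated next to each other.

12

Glue Cleo and Ivy into a block (2 internal orders). Seating 4 units around a circle gives (3)! arrangements.
So 2 × (3)! = 2 × 6 = 12.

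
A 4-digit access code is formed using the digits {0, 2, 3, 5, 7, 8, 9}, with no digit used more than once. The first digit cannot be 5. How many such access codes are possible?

720

The first digit has 7−1 = 6 choices (anything except 5).
The remaining 3 digits are filled from the other 6 symbols without repetition: 6 × 5 × 4 = 120.
Total: 6 × 120 = 720.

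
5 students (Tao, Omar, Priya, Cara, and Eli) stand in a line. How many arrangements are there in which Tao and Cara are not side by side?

Of the 5! = 120 arrangements, those with Tao and Cara adjacent number 2 × 4! = 48 (treat the pair as a block with 2 internal orders).
Complementary counting: 120 − 48 = 72.

72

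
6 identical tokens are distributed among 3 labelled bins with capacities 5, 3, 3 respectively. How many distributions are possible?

15

Without the upper bounds there are C(8,2) = 28 ways to split 6 among 3 bins.
Subtract solutions that violate a single cap (substitute x_i' = x_i − (cap_i+1)): x_1 ≥ 6 gives C(2,2) = 1; x_2 ≥ 4 gives C(4,2) = 6; x_3 ≥ 4 gives C(4,2) = 6. Together 13.
No two caps can be exceeded simultaneously, so the pair terms are all 0.
By inclusion–exclusion the count is 28 − 13 + 0 = 15.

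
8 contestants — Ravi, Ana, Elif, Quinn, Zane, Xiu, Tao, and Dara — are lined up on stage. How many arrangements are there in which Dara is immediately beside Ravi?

Treat {Dara, Ravi} as a single unit. There are 7 units to order, and the pair itself can be ordered 2 ways.
That gives 2 × 7! = 2 × 5040 = 10080.

10080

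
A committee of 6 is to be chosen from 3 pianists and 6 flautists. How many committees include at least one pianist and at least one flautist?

83

With no constraint there are C(9,6) = 84 possible selections.
Subtract selections that omit an entire group: no pianists → C(6,6) = 1; no flautists → C(3,6) = 0.
Both groups omitted at once is impossible, so 84 − 1 = 83.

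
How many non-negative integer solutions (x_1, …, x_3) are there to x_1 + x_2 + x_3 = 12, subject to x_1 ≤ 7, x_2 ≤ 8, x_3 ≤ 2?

15

Ignoring the caps, the number of non-negative solutions to x_1+…+x_3 = 12 is C(14,2) = 91.
Subtract solutions that violate a single cap (substitute x_i' = x_i − (cap_i+1)): x_1 ≥ 8 gives C(6,2) = 15; x_2 ≥ 9 gives C(5,2) = 10; x_3 ≥ 3 gives C(11,2) = 55. Together 80.
Add back pairs where two caps are both exceeded: 0 + 3 + 1 = 4.
By inclusion–exclusion the count is 91 − 80 + 4 = 15.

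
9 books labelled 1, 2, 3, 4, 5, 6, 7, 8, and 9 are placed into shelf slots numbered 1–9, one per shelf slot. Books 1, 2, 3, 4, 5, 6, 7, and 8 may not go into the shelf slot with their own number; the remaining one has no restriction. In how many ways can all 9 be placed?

Let Aᵢ (for 1 ≤ i ≤ 8) be the placements that put book i in its forbidden shelf slot. Any j of these fix j positions, leaving (9−j)! ways to fill the rest, and there are C(8,j) ways to pick which j.
By inclusion–exclusion, the number of valid placements is Σ_{j=0}^{8} (−1)^j C(8,j)·(9−j)!.
Computing: 362880 − 322560 + 141120 − 40320 + 8400 − 1344 + 168 − 16 + 1 = 148329.

148329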